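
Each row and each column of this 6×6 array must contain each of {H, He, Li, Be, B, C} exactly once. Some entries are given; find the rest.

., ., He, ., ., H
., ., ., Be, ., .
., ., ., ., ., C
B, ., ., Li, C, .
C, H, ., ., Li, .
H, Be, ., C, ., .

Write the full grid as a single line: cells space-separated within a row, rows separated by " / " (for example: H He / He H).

Li C He B Be H / He B C Be H Li / Be Li B H He C / B He H Li C Be / C H Be He Li B / H Be Li C B He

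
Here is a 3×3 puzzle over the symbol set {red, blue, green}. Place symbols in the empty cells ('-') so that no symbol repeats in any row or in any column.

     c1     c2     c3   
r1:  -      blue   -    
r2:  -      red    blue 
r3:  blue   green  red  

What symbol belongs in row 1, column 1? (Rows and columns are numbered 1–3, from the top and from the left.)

(r1,c3) = green
(r2,c1) = green
(r1,c1) = red

red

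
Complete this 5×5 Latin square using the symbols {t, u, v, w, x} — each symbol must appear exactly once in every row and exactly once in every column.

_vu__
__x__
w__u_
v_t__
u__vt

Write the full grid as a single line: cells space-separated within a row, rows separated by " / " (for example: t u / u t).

x v u t w / t u x w v / w t v u x / v w t x u / u x w v t

(r2,c1) = t
(r2,c4) = w
(r3,c3) = v
(r3,c5) = x
(r4,c4) = x
(r5,c3) = w
(r1,c1) = x
(r1,c4) = t
(r1,c5) = w
(r2,c2) = u
(r2,c5) = v
(r3,c2) = t
(r4,c2) = w
(r4,c5) = u
(r5,c2) = x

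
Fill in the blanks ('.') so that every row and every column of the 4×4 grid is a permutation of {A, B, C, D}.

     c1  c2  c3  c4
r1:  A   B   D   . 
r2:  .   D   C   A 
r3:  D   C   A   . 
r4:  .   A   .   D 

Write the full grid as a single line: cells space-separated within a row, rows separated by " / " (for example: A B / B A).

A B D C / B D C A / D C A B / C A B D

(r1,c4) = C
(r2,c1) = B
(r3,c4) = B
(r4,c1) = C
(r4,c3) = B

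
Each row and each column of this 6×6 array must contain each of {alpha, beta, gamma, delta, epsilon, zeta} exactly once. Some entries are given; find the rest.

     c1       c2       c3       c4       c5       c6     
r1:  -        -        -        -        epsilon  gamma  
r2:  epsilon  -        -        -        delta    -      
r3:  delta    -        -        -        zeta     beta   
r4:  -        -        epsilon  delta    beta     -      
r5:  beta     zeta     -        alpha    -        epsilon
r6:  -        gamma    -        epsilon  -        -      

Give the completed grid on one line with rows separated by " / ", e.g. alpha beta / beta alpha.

Cell (r3,c4): row 3 has {beta,delta,zeta}; column 4 has {alpha,delta,epsilon} → gamma.
Cell (r4,c2): row 4 has {beta,delta,epsilon}; column 2 has {gamma,zeta} → alpha.
Cell (r4,c6): row 4 has {alpha,beta,delta,epsilon}; column 6 has {beta,gamma,epsilon} → zeta.
Cell (r5,c5): row 5 has {alpha,beta,epsilon,zeta}; column 5 has {beta,delta,epsilon,zeta} → gamma.
Cell (r6,c5): row 6 has {gamma,epsilon}; column 5 has {beta,gamma,delta,epsilon,zeta} → alpha.
Cell (r6,c6): row 6 has {alpha,gamma,epsilon}; column 6 has {beta,gamma,epsilon,zeta} → delta.
Cell (r2,c2): row 2 has {delta,epsilon}; column 2 has {alpha,gamma,zeta} → beta.
Cell (r2,c4): row 2 has {beta,delta,epsilon}; column 4 has {alpha,gamma,delta,epsilon} → zeta.
Cell (r2,c6): row 2 has {beta,delta,epsilon,zeta}; column 6 has {beta,gamma,delta,epsilon,zeta} → alpha.
Cell (r3,c2): row 3 has {beta,gamma,delta,zeta}; column 2 has {alpha,beta,gamma,zeta} → epsilon.
Cell (r3,c3): row 3 has {beta,gamma,delta,epsilon,zeta}; column 3 has {epsilon} → alpha.
Cell (r4,c1): row 4 has {alpha,beta,delta,epsilon,zeta}; column 1 has {beta,delta,epsilon} → gamma.
Cell (r5,c3): row 5 has {alpha,beta,gamma,epsilon,zeta}; column 3 has {alpha,epsilon} → delta.
Cell (r6,c1): row 6 has {alpha,gamma,delta,epsilon}; column 1 has {beta,gamma,delta,epsilon} → zeta.
Cell (r6,c3): row 6 has {alpha,gamma,delta,epsilon,zeta}; column 3 has {alpha,delta,epsilon} → beta.
Cell (r1,c1): row 1 has {gamma,epsilon}; column 1 has {beta,gamma,delta,epsilon,zeta} → alpha.
Cell (r1,c2): row 1 has {alpha,gamma,epsilon}; column 2 has {alpha,beta,gamma,epsilon,zeta} → delta.
Cell (r1,c3): row 1 has {alpha,gamma,delta,epsilon}; column 3 has {alpha,beta,delta,epsilon} → zeta.
Cell (r1,c4): row 1 has {alpha,gamma,delta,epsilon,zeta}; column 4 has {alpha,gamma,delta,epsilon,zeta} → beta.
Cell (r2,c3): row 2 has {alpha,beta,delta,epsilon,zeta}; column 3 has {alpha,beta,delta,epsilon,zeta} → gamma.

alpha delta zeta beta epsilon gamma / epsilon beta gamma zeta delta alpha / delta epsilon alpha gamma zeta beta / gamma alpha epsilon delta beta zeta / beta zeta delta alpha gamma epsilon / zeta gamma beta epsilon alpha delta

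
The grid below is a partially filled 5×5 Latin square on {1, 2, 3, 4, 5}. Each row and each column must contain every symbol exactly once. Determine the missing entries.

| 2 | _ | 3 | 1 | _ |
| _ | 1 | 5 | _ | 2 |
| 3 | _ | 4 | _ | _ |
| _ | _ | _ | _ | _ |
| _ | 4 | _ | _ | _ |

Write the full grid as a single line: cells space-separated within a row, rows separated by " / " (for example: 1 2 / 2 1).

2 5 3 1 4 / 4 1 5 3 2 / 3 2 4 5 1 / 1 3 2 4 5 / 5 4 1 2 3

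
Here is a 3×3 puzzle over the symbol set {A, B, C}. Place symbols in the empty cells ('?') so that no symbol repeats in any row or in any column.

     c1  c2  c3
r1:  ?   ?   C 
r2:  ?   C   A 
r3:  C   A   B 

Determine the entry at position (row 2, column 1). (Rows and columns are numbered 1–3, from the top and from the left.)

(r1,c2) = B
(r2,c1) = B

B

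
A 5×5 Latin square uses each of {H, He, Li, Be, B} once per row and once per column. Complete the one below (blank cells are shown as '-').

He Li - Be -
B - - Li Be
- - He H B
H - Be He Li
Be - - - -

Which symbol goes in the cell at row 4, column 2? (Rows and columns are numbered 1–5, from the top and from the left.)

At row 1, column 5: row 1 has {He,Li,Be}; column 5 has {Li,Be,B}; that leaves H.
At row 2, column 3: row 2 has {Li,Be,B}; column 3 has {He,Be}; that leaves H.
At row 3, column 1: row 3 has {H,He,B}; column 1 has {H,He,Be,B}; that leaves Li.
At row 3, column 2: row 3 has {H,He,Li,B}; column 2 has {Li}; that leaves Be.
At row 4, column 2: row 4 has {H,He,Li,Be}; column 2 has {Li,Be}; that leaves B.

B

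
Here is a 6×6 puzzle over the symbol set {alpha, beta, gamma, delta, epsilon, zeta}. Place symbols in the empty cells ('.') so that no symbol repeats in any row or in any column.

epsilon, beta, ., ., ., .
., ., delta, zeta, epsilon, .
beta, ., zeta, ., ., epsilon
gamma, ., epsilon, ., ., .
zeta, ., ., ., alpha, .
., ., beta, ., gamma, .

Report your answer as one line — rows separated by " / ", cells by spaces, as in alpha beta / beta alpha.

epsilon beta alpha delta zeta gamma / alpha gamma delta zeta epsilon beta / beta alpha zeta gamma delta epsilon / gamma delta epsilon alpha beta zeta / zeta epsilon gamma beta alpha delta / delta zeta beta epsilon gamma alpha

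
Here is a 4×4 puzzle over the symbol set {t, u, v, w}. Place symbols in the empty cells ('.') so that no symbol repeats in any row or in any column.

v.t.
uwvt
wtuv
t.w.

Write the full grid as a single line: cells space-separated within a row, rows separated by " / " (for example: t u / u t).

v u t w / u w v t / w t u v / t v w u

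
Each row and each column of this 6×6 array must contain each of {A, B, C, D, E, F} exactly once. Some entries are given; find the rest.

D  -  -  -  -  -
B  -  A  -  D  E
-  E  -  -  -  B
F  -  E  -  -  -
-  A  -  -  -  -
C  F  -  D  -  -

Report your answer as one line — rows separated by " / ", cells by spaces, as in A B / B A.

(r2,c2) = C
(r2,c4) = F
(r3,c1) = A
(r3,c4) = C
(r3,c5) = F
(r5,c1) = E
(r5,c4) = B
(r5,c5) = C
(r6,c3) = B
(r6,c6) = A
(r1,c2) = B
(r3,c3) = D
(r4,c2) = D
(r4,c4) = A
(r4,c5) = B
(r4,c6) = C
(r5,c3) = F
(r5,c6) = D
(r6,c5) = E
(r1,c3) = C
(r1,c4) = E
(r1,c5) = A
(r1,c6) = F

D B C E A F / B C A F D E / A E D C F B / F D E A B C / E A F B C D / C F B D E A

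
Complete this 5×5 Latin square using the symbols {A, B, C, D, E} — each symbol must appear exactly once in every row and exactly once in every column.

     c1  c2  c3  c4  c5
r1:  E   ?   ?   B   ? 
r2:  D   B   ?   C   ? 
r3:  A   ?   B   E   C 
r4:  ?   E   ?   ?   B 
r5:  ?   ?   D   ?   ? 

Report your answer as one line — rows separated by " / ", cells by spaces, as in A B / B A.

E A C B D / D B E C A / A D B E C / C E A D B / B C D A E

row 3 has {A,B,C,E}; column 2 has {B,E} — only D is left for (r3,c2).
row 4 has {B,E}; column 1 has {A,D,E} — only C is left for (r4,c1).
row 4 has {B,C,E}; column 3 has {B,D} — only A is left for (r4,c3).
row 4 has {A,B,C,E}; column 4 has {B,C,E} — only D is left for (r4,c4).
row 5 has {D}; column 1 has {A,C,D,E} — only B is left for (r5,c1).
row 5 has {B,D}; column 4 has {B,C,D,E} — only A is left for (r5,c4).
row 5 has {A,B,D}; column 5 has {B,C} — only E is left for (r5,c5).
row 1 has {B,E}; column 3 has {A,B,D} — only C is left for (r1,c3).
row 2 has {B,C,D}; column 3 has {A,B,C,D} — only E is left for (r2,c3).
row 2 has {B,C,D,E}; column 5 has {B,C,E} — only A is left for (r2,c5).
row 5 has {A,B,D,E}; column 2 has {B,D,E} — only C is left for (r5,c2).
row 1 has {B,C,E}; column 2 has {B,C,D,E} — only A is left for (r1,c2).
row 1 has {A,B,C,E}; column 5 has {A,B,C,E} — only D is left for (r1,c5).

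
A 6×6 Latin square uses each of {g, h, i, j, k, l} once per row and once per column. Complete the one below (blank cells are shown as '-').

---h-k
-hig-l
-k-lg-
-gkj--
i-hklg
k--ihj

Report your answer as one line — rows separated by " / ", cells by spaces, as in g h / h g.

g i l h j k / j h i g k l / h k j l g i / l g k j i h / i j h k l g / k l g i h j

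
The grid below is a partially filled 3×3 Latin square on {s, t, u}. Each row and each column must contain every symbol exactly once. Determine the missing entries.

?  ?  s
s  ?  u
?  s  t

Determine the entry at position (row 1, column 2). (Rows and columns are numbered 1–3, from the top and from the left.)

(r2,c2) = t
(r3,c1) = u
(r1,c1) = t
(r1,c2) = u

u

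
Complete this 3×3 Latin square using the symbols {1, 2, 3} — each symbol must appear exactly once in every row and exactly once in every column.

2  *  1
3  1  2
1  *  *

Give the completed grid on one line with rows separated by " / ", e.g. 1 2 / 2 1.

2 3 1 / 3 1 2 / 1 2 3

Cell (r1,c2): row 1 has {1,2}; column 2 has {1} → 3.
Cell (r3,c2): row 3 has {1}; column 2 has {1,3} → 2.
Cell (r3,c3): row 3 has {1,2}; column 3 has {1,2} → 3.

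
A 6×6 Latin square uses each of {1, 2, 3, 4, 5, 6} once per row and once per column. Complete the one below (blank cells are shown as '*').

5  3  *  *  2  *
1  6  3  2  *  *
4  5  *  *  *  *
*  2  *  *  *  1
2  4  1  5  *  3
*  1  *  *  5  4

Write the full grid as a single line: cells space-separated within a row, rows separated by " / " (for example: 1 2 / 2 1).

5 3 4 1 2 6 / 1 6 3 2 4 5 / 4 5 6 3 1 2 / 6 2 5 4 3 1 / 2 4 1 5 6 3 / 3 1 2 6 5 4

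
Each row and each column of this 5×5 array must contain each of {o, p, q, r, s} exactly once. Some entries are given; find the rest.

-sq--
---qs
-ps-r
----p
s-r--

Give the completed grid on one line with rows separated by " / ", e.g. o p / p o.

row 1 has {q,s}; column 5 has {p,r,s} — only o is left for (r1,c5).
row 3 has {p,r,s}; column 4 has {q} — only o is left for (r3,c4).
row 4 has {p}; column 3 has {q,r,s} — only o is left for (r4,c3).
row 5 has {r,s}; column 4 has {o,q} — only p is left for (r5,c4).
row 5 has {p,r,s}; column 5 has {o,p,r,s} — only q is left for (r5,c5).
row 1 has {o,q,s}; column 4 has {o,p,q} — only r is left for (r1,c4).
row 2 has {q,s}; column 3 has {o,q,r,s} — only p is left for (r2,c3).
row 3 has {o,p,r,s}; column 1 has {s} — only q is left for (r3,c1).
row 4 has {o,p}; column 1 has {q,s} — only r is left for (r4,c1).
row 4 has {o,p,r}; column 2 has {p,s} — only q is left for (r4,c2).
row 4 has {o,p,q,r}; column 4 has {o,p,q,r} — only s is left for (r4,c4).
row 5 has {p,q,r,s}; column 2 has {p,q,s} — only o is left for (r5,c2).
row 1 has {o,q,r,s}; column 1 has {q,r,s} — only p is left for (r1,c1).
row 2 has {p,q,s}; column 1 has {p,q,r,s} — only o is left for (r2,c1).
row 2 has {o,p,q,s}; column 2 has {o,p,q,s} — only r is left for (r2,c2).

p s q r o / o r p q s / q p s o r / r q o s p / s o r p q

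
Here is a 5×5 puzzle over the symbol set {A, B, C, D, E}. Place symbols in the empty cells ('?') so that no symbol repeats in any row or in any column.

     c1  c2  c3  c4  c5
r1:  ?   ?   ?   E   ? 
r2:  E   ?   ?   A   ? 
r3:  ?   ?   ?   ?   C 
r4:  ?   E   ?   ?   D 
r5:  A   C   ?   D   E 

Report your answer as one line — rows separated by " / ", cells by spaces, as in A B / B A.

Cell (r2,c5): row 2 has {A,E}; column 5 has {C,D,E} → B.
Cell (r3,c4): row 3 has {C}; column 4 has {A,D,E} → B.
Cell (r4,c4): row 4 has {D,E}; column 4 has {A,B,D,E} → C.
Cell (r5,c3): row 5 has {A,C,D,E}; column 3 is empty so far → B.
Cell (r1,c5): row 1 has {E}; column 5 has {B,C,D,E} → A.
Cell (r2,c2): row 2 has {A,B,E}; column 2 has {C,E} → D.
Cell (r2,c3): row 2 has {A,B,D,E}; column 3 has {B} → C.
Cell (r3,c1): row 3 has {B,C}; column 1 has {A,E} → D.
Cell (r3,c2): row 3 has {B,C,D}; column 2 has {C,D,E} → A.
Cell (r3,c3): row 3 has {A,B,C,D}; column 3 has {B,C} → E.
Cell (r4,c1): row 4 has {C,D,E}; column 1 has {A,D,E} → B.
Cell (r4,c3): row 4 has {B,C,D,E}; column 3 has {B,C,E} → A.
Cell (r1,c1): row 1 has {A,E}; column 1 has {A,B,D,E} → C.
Cell (r1,c2): row 1 has {A,C,E}; column 2 has {A,C,D,E} → B.
Cell (r1,c3): row 1 has {A,B,C,E}; column 3 has {A,B,C,E} → D.

C B D E A / E D C A B / D A E B C / B E A C D / A C B D E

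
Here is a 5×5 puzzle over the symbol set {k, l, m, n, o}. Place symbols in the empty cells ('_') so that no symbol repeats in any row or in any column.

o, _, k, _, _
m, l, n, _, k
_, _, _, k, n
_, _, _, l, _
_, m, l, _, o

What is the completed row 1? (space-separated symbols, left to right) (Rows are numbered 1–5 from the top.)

o n k m l

Cell (r1,c2): row 1 has {k,o}; column 2 has {l,m} → n.
Cell (r1,c4): row 1 has {k,n,o}; column 4 has {k,l} → m.
Cell (r1,c5): row 1 has {k,m,n,o}; column 5 has {k,n,o} → l.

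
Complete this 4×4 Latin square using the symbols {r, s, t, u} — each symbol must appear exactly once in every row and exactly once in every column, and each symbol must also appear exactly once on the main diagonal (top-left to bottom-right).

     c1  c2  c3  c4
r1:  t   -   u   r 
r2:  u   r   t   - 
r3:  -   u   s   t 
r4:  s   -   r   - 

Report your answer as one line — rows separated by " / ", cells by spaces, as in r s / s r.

t s u r / u r t s / r u s t / s t r u

(r1,c2): row 1 has {r,t,u}; column 2 has {r,u}, so it must be s.
(r2,c4): row 2 has {r,t,u}; column 4 has {r,t}, so it must be s.
(r3,c1): row 3 has {s,t,u}; column 1 has {s,t,u}, so it must be r.
(r4,c2): row 4 has {r,s}; column 2 has {r,s,u}, so it must be t.
(r4,c4): row 4 has {r,s,t}; column 4 has {r,s,t}; the diagonal has {r,s,t}, so it must be u.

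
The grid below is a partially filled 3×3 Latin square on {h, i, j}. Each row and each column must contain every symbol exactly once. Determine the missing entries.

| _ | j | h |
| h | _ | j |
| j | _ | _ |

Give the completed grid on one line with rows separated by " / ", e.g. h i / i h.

i j h / h i j / j h i

(r1,c1): row 1 has {h,j}; column 1 has {h,j}, so it must be i.
(r2,c2): row 2 has {h,j}; column 2 has {j}, so it must be i.
(r3,c2): row 3 has {j}; column 2 has {i,j}, so it must be h.
(r3,c3): row 3 has {h,j}; column 3 has {h,j}, so it must be i.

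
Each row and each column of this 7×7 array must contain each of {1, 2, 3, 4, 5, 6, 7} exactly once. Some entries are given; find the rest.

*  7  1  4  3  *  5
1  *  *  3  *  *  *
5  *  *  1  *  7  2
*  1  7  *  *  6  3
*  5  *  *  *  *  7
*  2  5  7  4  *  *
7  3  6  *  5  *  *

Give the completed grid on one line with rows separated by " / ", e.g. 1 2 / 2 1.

6 7 1 4 3 2 5 / 1 6 2 3 7 5 4 / 5 4 3 1 6 7 2 / 4 1 7 5 2 6 3 / 2 5 4 6 1 3 7 / 3 2 5 7 4 1 6 / 7 3 6 2 5 4 1

(r1,c6) = 2
(r3,c5) = 6
(r4,c5) = 2
(r5,c5) = 1
(r7,c4) = 2
(r1,c1) = 6
(r2,c5) = 7
(r3,c2) = 4
(r3,c3) = 3
(r4,c1) = 4
(r4,c4) = 5
(r5,c4) = 6
(r6,c1) = 3
(r6,c6) = 1
(r6,c7) = 6
(r7,c6) = 4
(r7,c7) = 1
(r2,c2) = 6
(r2,c6) = 5
(r2,c7) = 4
(r5,c1) = 2
(r5,c3) = 4
(r5,c6) = 3
(r2,c3) = 2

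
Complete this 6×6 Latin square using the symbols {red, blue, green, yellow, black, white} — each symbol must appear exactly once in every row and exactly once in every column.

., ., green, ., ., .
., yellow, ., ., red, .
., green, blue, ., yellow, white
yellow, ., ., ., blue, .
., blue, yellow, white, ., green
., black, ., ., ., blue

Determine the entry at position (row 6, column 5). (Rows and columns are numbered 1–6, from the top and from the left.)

green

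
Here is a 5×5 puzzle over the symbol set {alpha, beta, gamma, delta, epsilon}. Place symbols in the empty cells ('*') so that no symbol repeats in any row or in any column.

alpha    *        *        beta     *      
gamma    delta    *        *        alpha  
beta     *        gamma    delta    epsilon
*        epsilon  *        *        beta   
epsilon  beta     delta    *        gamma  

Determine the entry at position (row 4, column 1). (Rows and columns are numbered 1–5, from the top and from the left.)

delta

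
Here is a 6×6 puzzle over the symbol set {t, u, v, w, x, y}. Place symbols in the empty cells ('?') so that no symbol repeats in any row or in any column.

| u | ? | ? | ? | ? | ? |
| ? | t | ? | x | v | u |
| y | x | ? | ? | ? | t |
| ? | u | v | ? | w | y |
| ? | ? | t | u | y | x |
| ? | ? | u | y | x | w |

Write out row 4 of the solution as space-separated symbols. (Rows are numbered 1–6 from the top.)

x u v t w y

(r1,c5) = t
(r1,c6) = v
(r2,c1) = w
(r2,c3) = y
(r3,c3) = w
(r3,c4) = v
(r3,c5) = u
(r4,c4) = t
(r5,c1) = v
(r5,c2) = w
(r6,c1) = t
(r6,c2) = v
(r1,c2) = y
(r1,c3) = x
(r1,c4) = w
(r4,c1) = x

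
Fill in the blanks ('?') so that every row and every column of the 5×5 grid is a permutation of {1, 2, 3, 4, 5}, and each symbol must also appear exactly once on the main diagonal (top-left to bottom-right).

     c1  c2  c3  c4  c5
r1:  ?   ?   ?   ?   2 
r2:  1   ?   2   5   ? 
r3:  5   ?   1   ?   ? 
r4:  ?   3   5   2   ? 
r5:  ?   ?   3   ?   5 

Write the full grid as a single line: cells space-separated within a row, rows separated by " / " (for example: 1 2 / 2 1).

(r1,c3) = 4
(r2,c2) = 4
(r2,c5) = 3
(r3,c2) = 2
(r3,c5) = 4
(r4,c1) = 4
(r4,c5) = 1
(r5,c1) = 2
(r5,c2) = 1
(r5,c4) = 4
(r1,c1) = 3
(r1,c2) = 5
(r1,c4) = 1
(r3,c4) = 3

3 5 4 1 2 / 1 4 2 5 3 / 5 2 1 3 4 / 4 3 5 2 1 / 2 1 3 4 5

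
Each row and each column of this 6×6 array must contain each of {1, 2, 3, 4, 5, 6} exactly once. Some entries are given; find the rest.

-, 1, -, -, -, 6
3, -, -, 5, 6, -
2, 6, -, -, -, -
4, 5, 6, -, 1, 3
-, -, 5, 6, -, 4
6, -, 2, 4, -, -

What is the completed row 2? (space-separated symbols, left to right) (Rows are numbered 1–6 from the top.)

3 4 1 5 6 2

row 1 has {1,6}; column 1 has {2,3,4,6} — only 5 is left for (r1,c1).
row 4 has {1,3,4,5,6}; column 4 has {4,5,6} — only 2 is left for (r4,c4).
row 5 has {4,5,6}; column 1 has {2,3,4,5,6} — only 1 is left for (r5,c1).
row 6 has {2,4,6}; column 2 has {1,5,6} — only 3 is left for (r6,c2).
row 6 has {2,3,4,6}; column 5 has {1,6} — only 5 is left for (r6,c5).
row 6 has {2,3,4,5,6}; column 6 has {3,4,6} — only 1 is left for (r6,c6).
row 1 has {1,5,6}; column 4 has {2,4,5,6} — only 3 is left for (r1,c4).
row 2 has {3,5,6}; column 6 has {1,3,4,6} — only 2 is left for (r2,c6).
row 3 has {2,6}; column 4 has {2,3,4,5,6} — only 1 is left for (r3,c4).
row 3 has {1,2,6}; column 6 has {1,2,3,4,6} — only 5 is left for (r3,c6).
row 5 has {1,4,5,6}; column 2 has {1,3,5,6} — only 2 is left for (r5,c2).
row 5 has {1,2,4,5,6}; column 5 has {1,5,6} — only 3 is left for (r5,c5).
row 1 has {1,3,5,6}; column 3 has {2,5,6} — only 4 is left for (r1,c3).
row 1 has {1,3,4,5,6}; column 5 has {1,3,5,6} — only 2 is left for (r1,c5).
row 2 has {2,3,5,6}; column 2 has {1,2,3,5,6} — only 4 is left for (r2,c2).
row 2 has {2,3,4,5,6}; column 3 has {2,4,5,6} — only 1 is left for (r2,c3).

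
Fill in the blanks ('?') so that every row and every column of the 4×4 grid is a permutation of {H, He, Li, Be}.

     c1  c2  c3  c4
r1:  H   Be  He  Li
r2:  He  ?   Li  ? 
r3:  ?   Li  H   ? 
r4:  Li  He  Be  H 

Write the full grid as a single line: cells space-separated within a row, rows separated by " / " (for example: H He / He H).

H Be He Li / He H Li Be / Be Li H He / Li He Be H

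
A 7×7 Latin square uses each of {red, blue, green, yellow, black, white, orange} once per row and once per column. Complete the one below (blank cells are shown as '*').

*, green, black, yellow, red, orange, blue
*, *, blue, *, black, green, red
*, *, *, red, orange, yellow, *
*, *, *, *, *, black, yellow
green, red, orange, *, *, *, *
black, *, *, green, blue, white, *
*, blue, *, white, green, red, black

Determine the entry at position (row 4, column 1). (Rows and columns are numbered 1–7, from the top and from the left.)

red

(r1,c1) = white
(r2,c4) = orange
(r3,c1) = blue
(r4,c4) = blue
(r4,c5) = white
(r5,c4) = black
(r5,c5) = yellow
(r5,c6) = blue
(r5,c7) = white
(r6,c7) = orange
(r7,c3) = yellow
(r2,c1) = yellow
(r2,c2) = white
(r3,c2) = black
(r3,c7) = green
(r4,c2) = orange
(r6,c2) = yellow
(r6,c3) = red
(r7,c1) = orange
(r3,c3) = white
(r4,c1) = red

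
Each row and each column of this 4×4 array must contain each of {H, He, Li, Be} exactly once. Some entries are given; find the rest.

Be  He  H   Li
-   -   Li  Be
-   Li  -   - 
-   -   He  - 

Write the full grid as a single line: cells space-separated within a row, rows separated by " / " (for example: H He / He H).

Be He H Li / He H Li Be / H Li Be He / Li Be He H

row 2 has {Li,Be}; column 2 has {He,Li} — only H is left for (r2,c2).
row 3 has {Li}; column 3 has {H,He,Li} — only Be is left for (r3,c3).
row 4 has {He}; column 2 has {H,He,Li} — only Be is left for (r4,c2).
row 4 has {He,Be}; column 4 has {Li,Be} — only H is left for (r4,c4).
row 2 has {H,Li,Be}; column 1 has {Be} — only He is left for (r2,c1).
row 3 has {Li,Be}; column 1 has {He,Be} — only H is left for (r3,c1).
row 3 has {H,Li,Be}; column 4 has {H,Li,Be} — only He is left for (r3,c4).
row 4 has {H,He,Be}; column 1 has {H,He,Be} — only Li is left for (r4,c1).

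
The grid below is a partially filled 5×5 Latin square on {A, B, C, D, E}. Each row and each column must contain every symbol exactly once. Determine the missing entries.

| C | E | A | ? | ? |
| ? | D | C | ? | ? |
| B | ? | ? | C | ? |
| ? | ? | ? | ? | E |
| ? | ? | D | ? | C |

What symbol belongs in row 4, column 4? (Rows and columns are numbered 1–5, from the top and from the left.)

Cell (r3,c2): row 3 has {B,C}; column 2 has {D,E} → A.
Cell (r3,c3): row 3 has {A,B,C}; column 3 has {A,C,D} → E.
Cell (r3,c5): row 3 has {A,B,C,E}; column 5 has {C,E} → D.
Cell (r4,c3): row 4 has {E}; column 3 has {A,C,D,E} → B.
Cell (r5,c2): row 5 has {C,D}; column 2 has {A,D,E} → B.
Cell (r1,c5): row 1 has {A,C,E}; column 5 has {C,D,E} → B.
Cell (r2,c5): row 2 has {C,D}; column 5 has {B,C,D,E} → A.
Cell (r4,c2): row 4 has {B,E}; column 2 has {A,B,D,E} → C.
Cell (r1,c4): row 1 has {A,B,C,E}; column 4 has {C} → D.
Cell (r2,c1): row 2 has {A,C,D}; column 1 has {B,C} → E.
Cell (r2,c4): row 2 has {A,C,D,E}; column 4 has {C,D} → B.
Cell (r4,c4): row 4 has {B,C,E}; column 4 has {B,C,D} → A.

A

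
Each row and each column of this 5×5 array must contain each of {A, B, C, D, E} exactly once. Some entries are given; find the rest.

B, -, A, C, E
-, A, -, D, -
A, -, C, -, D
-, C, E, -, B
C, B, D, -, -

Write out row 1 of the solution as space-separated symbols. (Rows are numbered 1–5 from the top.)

B D A C E

(r1,c2): row 1 has {A,B,C,E}; column 2 has {A,B,C}, so it must be D.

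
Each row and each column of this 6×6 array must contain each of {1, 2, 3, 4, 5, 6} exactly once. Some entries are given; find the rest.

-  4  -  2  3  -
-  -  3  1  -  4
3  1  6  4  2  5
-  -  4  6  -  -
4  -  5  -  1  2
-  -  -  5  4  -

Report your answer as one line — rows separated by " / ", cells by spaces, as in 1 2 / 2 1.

(r1,c3): row 1 has {2,3,4}; column 3 has {3,4,5,6}, so it must be 1.
(r1,c6): row 1 has {1,2,3,4}; column 6 has {2,4,5}, so it must be 6.
(r4,c5): row 4 has {4,6}; column 5 has {1,2,3,4}, so it must be 5.
(r5,c4): row 5 has {1,2,4,5}; column 4 has {1,2,4,5,6}, so it must be 3.
(r6,c3): row 6 has {4,5}; column 3 has {1,3,4,5,6}, so it must be 2.
(r1,c1): row 1 has {1,2,3,4,6}; column 1 has {3,4}, so it must be 5.
(r2,c5): row 2 has {1,3,4}; column 5 has {1,2,3,4,5}, so it must be 6.
(r5,c2): row 5 has {1,2,3,4,5}; column 2 has {1,4}, so it must be 6.
(r6,c2): row 6 has {2,4,5}; column 2 has {1,4,6}, so it must be 3.
(r6,c6): row 6 has {2,3,4,5}; column 6 has {2,4,5,6}, so it must be 1.
(r2,c1): row 2 has {1,3,4,6}; column 1 has {3,4,5}, so it must be 2.
(r2,c2): row 2 has {1,2,3,4,6}; column 2 has {1,3,4,6}, so it must be 5.
(r4,c1): row 4 has {4,5,6}; column 1 has {2,3,4,5}, so it must be 1.
(r4,c2): row 4 has {1,4,5,6}; column 2 has {1,3,4,5,6}, so it must be 2.
(r4,c6): row 4 has {1,2,4,5,6}; column 6 has {1,2,4,5,6}, so it must be 3.
(r6,c1): row 6 has {1,2,3,4,5}; column 1 has {1,2,3,4,5}, so it must be 6.

5 4 1 2 3 6 / 2 5 3 1 6 4 / 3 1 6 4 2 5 / 1 2 4 6 5 3 / 4 6 5 3 1 2 / 6 3 2 5 4 1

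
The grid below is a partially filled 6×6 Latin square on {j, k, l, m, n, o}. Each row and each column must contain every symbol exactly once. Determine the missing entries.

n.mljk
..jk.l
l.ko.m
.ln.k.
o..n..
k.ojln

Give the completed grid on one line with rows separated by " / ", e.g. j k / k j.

Cell (r1,c2): row 1 has {j,k,l,m,n}; column 2 has {l} → o.
Cell (r2,c1): row 2 has {j,k,l}; column 1 has {k,l,n,o} → m.
Cell (r2,c2): row 2 has {j,k,l,m}; column 2 has {l,o} → n.
Cell (r2,c5): row 2 has {j,k,l,m,n}; column 5 has {j,k,l} → o.
Cell (r3,c2): row 3 has {k,l,m,o}; column 2 has {l,n,o} → j.
Cell (r3,c5): row 3 has {j,k,l,m,o}; column 5 has {j,k,l,o} → n.
Cell (r4,c1): row 4 has {k,l,n}; column 1 has {k,l,m,n,o} → j.
Cell (r4,c4): row 4 has {j,k,l,n}; column 4 has {j,k,l,n,o} → m.
Cell (r4,c6): row 4 has {j,k,l,m,n}; column 6 has {k,l,m,n} → o.
Cell (r5,c3): row 5 has {n,o}; column 3 has {j,k,m,n,o} → l.
Cell (r5,c5): row 5 has {l,n,o}; column 5 has {j,k,l,n,o} → m.
Cell (r5,c6): row 5 has {l,m,n,o}; column 6 has {k,l,m,n,o} → j.
Cell (r6,c2): row 6 has {j,k,l,n,o}; column 2 has {j,l,n,o} → m.
Cell (r5,c2): row 5 has {j,l,m,n,o}; column 2 has {j,l,m,n,o} → k.

n o m l j k / m n j k o l / l j k o n m / j l n m k o / o k l n m j / k m o j l n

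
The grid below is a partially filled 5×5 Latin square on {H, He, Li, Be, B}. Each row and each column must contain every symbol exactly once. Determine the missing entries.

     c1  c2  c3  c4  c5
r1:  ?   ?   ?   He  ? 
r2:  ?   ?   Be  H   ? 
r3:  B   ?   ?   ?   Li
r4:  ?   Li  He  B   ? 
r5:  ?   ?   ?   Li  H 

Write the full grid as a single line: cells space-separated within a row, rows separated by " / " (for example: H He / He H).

Be H Li He B / Li B Be H He / B He H Be Li / H Li He B Be / He Be B Li H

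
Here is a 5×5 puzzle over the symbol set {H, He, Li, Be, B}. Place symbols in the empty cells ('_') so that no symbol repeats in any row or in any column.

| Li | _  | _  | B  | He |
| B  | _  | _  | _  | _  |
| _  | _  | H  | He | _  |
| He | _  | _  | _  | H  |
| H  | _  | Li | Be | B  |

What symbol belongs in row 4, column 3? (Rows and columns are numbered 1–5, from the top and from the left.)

B

row 1 has {He,Li,B}; column 3 has {H,Li} — only Be is left for (r1,c3).
row 2 has {B}; column 3 has {H,Li,Be} — only He is left for (r2,c3).
row 3 has {H,He}; column 1 has {H,He,Li,B} — only Be is left for (r3,c1).
row 3 has {H,He,Be}; column 5 has {H,He,B} — only Li is left for (r3,c5).
row 4 has {H,He}; column 3 has {H,He,Li,Be} — only B is left for (r4,c3).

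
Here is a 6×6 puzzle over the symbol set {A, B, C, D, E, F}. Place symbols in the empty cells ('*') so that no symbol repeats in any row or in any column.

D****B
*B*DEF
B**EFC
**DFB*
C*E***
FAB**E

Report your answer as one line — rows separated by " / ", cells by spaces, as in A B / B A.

row 2 has {B,D,E,F}; column 1 has {B,C,D,F} — only A is left for (r2,c1).
row 2 has {A,B,D,E,F}; column 3 has {B,D,E} — only C is left for (r2,c3).
row 3 has {B,C,E,F}; column 2 has {A,B} — only D is left for (r3,c2).
row 3 has {B,C,D,E,F}; column 3 has {B,C,D,E} — only A is left for (r3,c3).
row 4 has {B,D,F}; column 1 has {A,B,C,D,F} — only E is left for (r4,c1).
row 4 has {B,D,E,F}; column 2 has {A,B,D} — only C is left for (r4,c2).
row 4 has {B,C,D,E,F}; column 6 has {B,C,E,F} — only A is left for (r4,c6).
row 5 has {C,E}; column 2 has {A,B,C,D} — only F is left for (r5,c2).
row 5 has {C,E,F}; column 6 has {A,B,C,E,F} — only D is left for (r5,c6).
row 6 has {A,B,E,F}; column 4 has {D,E,F} — only C is left for (r6,c4).
row 6 has {A,B,C,E,F}; column 5 has {B,E,F} — only D is left for (r6,c5).
row 1 has {B,D}; column 2 has {A,B,C,D,F} — only E is left for (r1,c2).
row 1 has {B,D,E}; column 3 has {A,B,C,D,E} — only F is left for (r1,c3).
row 1 has {B,D,E,F}; column 4 has {C,D,E,F} — only A is left for (r1,c4).
row 1 has {A,B,D,E,F}; column 5 has {B,D,E,F} — only C is left for (r1,c5).
row 5 has {C,D,E,F}; column 4 has {A,C,D,E,F} — only B is left for (r5,c4).
row 5 has {B,C,D,E,F}; column 5 has {B,C,D,E,F} — only A is left for (r5,c5).

D E F A C B / A B C D E F / B D A E F C / E C D F B A / C F E B A D / F A B C D E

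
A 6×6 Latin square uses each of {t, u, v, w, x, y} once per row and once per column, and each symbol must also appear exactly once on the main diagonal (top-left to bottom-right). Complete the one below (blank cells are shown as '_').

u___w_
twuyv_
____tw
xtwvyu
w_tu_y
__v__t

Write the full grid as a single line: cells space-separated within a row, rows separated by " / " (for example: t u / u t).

At row 2, column 6: row 2 has {t,u,v,w,y}; column 6 has {t,u,w,y}; that leaves x.
At row 3, column 4: row 3 has {t,w}; column 4 has {u,v,y}; that leaves x.
At row 5, column 5: row 5 has {t,u,w,y}; column 5 has {t,v,w,y}; the diagonal has {t,u,v,w}; that leaves x.
At row 6, column 1: row 6 has {t,v}; column 1 has {t,u,w,x}; that leaves y.
At row 6, column 4: row 6 has {t,v,y}; column 4 has {u,v,x,y}; that leaves w.
At row 6, column 5: row 6 has {t,v,w,y}; column 5 has {t,v,w,x,y}; that leaves u.
At row 1, column 4: row 1 has {u,w}; column 4 has {u,v,w,x,y}; that leaves t.
At row 1, column 6: row 1 has {t,u,w}; column 6 has {t,u,w,x,y}; that leaves v.
At row 3, column 1: row 3 has {t,w,x}; column 1 has {t,u,w,x,y}; that leaves v.
At row 3, column 3: row 3 has {t,v,w,x}; column 3 has {t,u,v,w}; the diagonal has {t,u,v,w,x}; that leaves y.
At row 5, column 2: row 5 has {t,u,w,x,y}; column 2 has {t,w}; that leaves v.
At row 6, column 2: row 6 has {t,u,v,w,y}; column 2 has {t,v,w}; that leaves x.
At row 1, column 2: row 1 has {t,u,v,w}; column 2 has {t,v,w,x}; that leaves y.
At row 1, column 3: row 1 has {t,u,v,w,y}; column 3 has {t,u,v,w,y}; that leaves x.
At row 3, column 2: row 3 has {t,v,w,x,y}; column 2 has {t,v,w,x,y}; that leaves u.

u y x t w v / t w u y v x / v u y x t w / x t w v y u / w v t u x y / y x v w u t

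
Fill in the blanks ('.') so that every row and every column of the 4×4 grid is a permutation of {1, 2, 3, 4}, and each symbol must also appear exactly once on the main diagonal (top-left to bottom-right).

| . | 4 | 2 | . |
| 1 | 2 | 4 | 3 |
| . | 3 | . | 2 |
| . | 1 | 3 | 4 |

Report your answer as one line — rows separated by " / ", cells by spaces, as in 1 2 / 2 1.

3 4 2 1 / 1 2 4 3 / 4 3 1 2 / 2 1 3 4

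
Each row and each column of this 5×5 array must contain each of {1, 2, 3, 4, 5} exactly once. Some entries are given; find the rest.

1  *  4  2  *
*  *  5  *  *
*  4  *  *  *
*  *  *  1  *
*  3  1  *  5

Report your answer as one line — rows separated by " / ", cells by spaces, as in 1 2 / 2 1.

1 5 4 2 3 / 4 1 5 3 2 / 3 4 2 5 1 / 5 2 3 1 4 / 2 3 1 4 5

At row 1, column 2: row 1 has {1,2,4}; column 2 has {3,4}; that leaves 5.
At row 1, column 5: row 1 has {1,2,4,5}; column 5 has {5}; that leaves 3.
At row 4, column 2: row 4 has {1}; column 2 has {3,4,5}; that leaves 2.
At row 4, column 3: row 4 has {1,2}; column 3 has {1,4,5}; that leaves 3.
At row 4, column 5: row 4 has {1,2,3}; column 5 has {3,5}; that leaves 4.
At row 5, column 4: row 5 has {1,3,5}; column 4 has {1,2}; that leaves 4.
At row 2, column 2: row 2 has {5}; column 2 has {2,3,4,5}; that leaves 1.
At row 2, column 4: row 2 has {1,5}; column 4 has {1,2,4}; that leaves 3.
At row 2, column 5: row 2 has {1,3,5}; column 5 has {3,4,5}; that leaves 2.
At row 3, column 3: row 3 has {4}; column 3 has {1,3,4,5}; that leaves 2.
At row 3, column 4: row 3 has {2,4}; column 4 has {1,2,3,4}; that leaves 5.
At row 3, column 5: row 3 has {2,4,5}; column 5 has {2,3,4,5}; that leaves 1.
At row 4, column 1: row 4 has {1,2,3,4}; column 1 has {1}; that leaves 5.
At row 5, column 1: row 5 has {1,3,4,5}; column 1 has {1,5}; that leaves 2.
At row 2, column 1: row 2 has {1,2,3,5}; column 1 has {1,2,5}; that leaves 4.
At row 3, column 1: row 3 has {1,2,4,5}; column 1 has {1,2,4,5}; that leaves 3.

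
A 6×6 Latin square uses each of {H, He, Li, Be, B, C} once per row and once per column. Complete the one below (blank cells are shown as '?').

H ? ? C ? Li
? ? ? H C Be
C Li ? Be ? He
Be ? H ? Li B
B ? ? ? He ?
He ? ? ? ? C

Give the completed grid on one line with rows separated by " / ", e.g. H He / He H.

H He Be C B Li / Li B He H C Be / C Li B Be H He / Be C H He Li B / B Be C Li He H / He H Li B Be C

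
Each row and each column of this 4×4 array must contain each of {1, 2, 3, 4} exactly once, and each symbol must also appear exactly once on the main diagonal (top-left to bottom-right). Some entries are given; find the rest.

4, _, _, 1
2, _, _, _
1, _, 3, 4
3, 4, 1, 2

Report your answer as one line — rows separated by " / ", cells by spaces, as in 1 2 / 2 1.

row 1 has {1,4}; column 3 has {1,3} — only 2 is left for (r1,c3).
row 2 has {2}; column 2 has {4}; the diagonal has {2,3,4} — only 1 is left for (r2,c2).
row 2 has {1,2}; column 3 has {1,2,3} — only 4 is left for (r2,c3).
row 2 has {1,2,4}; column 4 has {1,2,4} — only 3 is left for (r2,c4).
row 3 has {1,3,4}; column 2 has {1,4} — only 2 is left for (r3,c2).
row 1 has {1,2,4}; column 2 has {1,2,4} — only 3 is left for (r1,c2).

4 3 2 1 / 2 1 4 3 / 1 2 3 4 / 3 4 1 2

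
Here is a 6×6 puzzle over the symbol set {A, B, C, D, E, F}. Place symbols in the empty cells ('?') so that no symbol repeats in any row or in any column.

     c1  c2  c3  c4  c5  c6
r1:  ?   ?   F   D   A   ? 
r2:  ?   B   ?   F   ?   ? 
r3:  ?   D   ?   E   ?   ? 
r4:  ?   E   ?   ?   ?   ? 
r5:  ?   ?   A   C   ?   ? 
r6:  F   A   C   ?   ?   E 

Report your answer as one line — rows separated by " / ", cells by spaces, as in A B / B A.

E C F D A B / D B E F C A / A D B E F C / C E D A B F / B F A C E D / F A C B D E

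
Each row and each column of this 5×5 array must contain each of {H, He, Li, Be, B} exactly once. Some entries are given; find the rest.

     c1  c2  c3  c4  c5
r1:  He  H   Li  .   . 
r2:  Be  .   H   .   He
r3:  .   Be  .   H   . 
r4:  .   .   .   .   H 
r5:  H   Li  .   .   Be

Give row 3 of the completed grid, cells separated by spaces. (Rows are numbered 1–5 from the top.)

(r1,c5): row 1 has {H,He,Li}; column 5 has {H,He,Be}, so it must be B.
(r2,c2): row 2 has {H,He,Be}; column 2 has {H,Li,Be}, so it must be B.
(r2,c4): row 2 has {H,He,Be,B}; column 4 has {H}, so it must be Li.
(r3,c5): row 3 has {H,Be}; column 5 has {H,He,Be,B}, so it must be Li.
(r4,c2): row 4 has {H}; column 2 has {H,Li,Be,B}, so it must be He.
(r1,c4): row 1 has {H,He,Li,B}; column 4 has {H,Li}, so it must be Be.
(r3,c1): row 3 has {H,Li,Be}; column 1 has {H,He,Be}, so it must be B.
(r3,c3): row 3 has {H,Li,Be,B}; column 3 has {H,Li}, so it must be He.

B Be He H Li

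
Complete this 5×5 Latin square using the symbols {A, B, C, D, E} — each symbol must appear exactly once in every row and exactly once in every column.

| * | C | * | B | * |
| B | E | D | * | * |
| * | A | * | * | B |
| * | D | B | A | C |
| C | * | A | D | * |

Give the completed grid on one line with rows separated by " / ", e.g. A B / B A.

(r1,c3): row 1 has {B,C}; column 3 has {A,B,D}, so it must be E.
(r2,c4): row 2 has {B,D,E}; column 4 has {A,B,D}, so it must be C.
(r2,c5): row 2 has {B,C,D,E}; column 5 has {B,C}, so it must be A.
(r3,c3): row 3 has {A,B}; column 3 has {A,B,D,E}, so it must be C.
(r3,c4): row 3 has {A,B,C}; column 4 has {A,B,C,D}, so it must be E.
(r4,c1): row 4 has {A,B,C,D}; column 1 has {B,C}, so it must be E.
(r5,c2): row 5 has {A,C,D}; column 2 has {A,C,D,E}, so it must be B.
(r5,c5): row 5 has {A,B,C,D}; column 5 has {A,B,C}, so it must be E.
(r1,c5): row 1 has {B,C,E}; column 5 has {A,B,C,E}, so it must be D.
(r3,c1): row 3 has {A,B,C,E}; column 1 has {B,C,E}, so it must be D.
(r1,c1): row 1 has {B,C,D,E}; column 1 has {B,C,D,E}, so it must be A.

A C E B D / B E D C A / D A C E B / E D B A C / C B A D E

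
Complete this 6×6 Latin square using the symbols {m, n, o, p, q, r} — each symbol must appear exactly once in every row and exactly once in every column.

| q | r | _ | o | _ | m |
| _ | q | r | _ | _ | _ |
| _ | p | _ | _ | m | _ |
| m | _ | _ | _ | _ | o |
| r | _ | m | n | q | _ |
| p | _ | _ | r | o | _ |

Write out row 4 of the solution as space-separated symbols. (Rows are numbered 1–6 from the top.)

row 3 has {m,p}; column 4 has {n,o,r} — only q is left for (r3,c4).
row 4 has {m,o}; column 2 has {p,q,r} — only n is left for (r4,c2).
row 4 has {m,n,o}; column 4 has {n,o,q,r} — only p is left for (r4,c4).
row 4 has {m,n,o,p}; column 5 has {m,o,q} — only r is left for (r4,c5).
row 5 has {m,n,q,r}; column 2 has {n,p,q,r} — only o is left for (r5,c2).
row 5 has {m,n,o,q,r}; column 6 has {m,o} — only p is left for (r5,c6).
row 6 has {o,p,r}; column 2 has {n,o,p,q,r} — only m is left for (r6,c2).
row 2 has {q,r}; column 4 has {n,o,p,q,r} — only m is left for (r2,c4).
row 2 has {m,q,r}; column 6 has {m,o,p} — only n is left for (r2,c6).
row 3 has {m,p,q}; column 6 has {m,n,o,p} — only r is left for (r3,c6).
row 4 has {m,n,o,p,r}; column 3 has {m,r} — only q is left for (r4,c3).

m n q p r o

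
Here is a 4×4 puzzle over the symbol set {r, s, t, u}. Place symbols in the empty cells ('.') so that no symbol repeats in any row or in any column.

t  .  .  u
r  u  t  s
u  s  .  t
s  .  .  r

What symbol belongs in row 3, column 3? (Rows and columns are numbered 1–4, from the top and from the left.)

(r1,c2) = r
(r1,c3) = s
(r3,c3) = r

r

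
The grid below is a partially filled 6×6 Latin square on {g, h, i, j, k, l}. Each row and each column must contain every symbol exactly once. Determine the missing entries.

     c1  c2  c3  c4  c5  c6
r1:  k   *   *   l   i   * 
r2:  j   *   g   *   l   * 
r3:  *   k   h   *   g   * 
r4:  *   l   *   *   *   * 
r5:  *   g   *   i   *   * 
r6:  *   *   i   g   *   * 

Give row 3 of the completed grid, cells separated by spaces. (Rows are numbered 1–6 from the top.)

(r1,c3) = j
(r3,c4) = j
(r4,c3) = k
(r4,c4) = h
(r4,c5) = j
(r5,c3) = l
(r1,c2) = h
(r1,c6) = g
(r2,c2) = i
(r2,c4) = k
(r2,c6) = h
(r4,c6) = i
(r5,c1) = h
(r5,c5) = k
(r5,c6) = j
(r6,c1) = l
(r6,c2) = j
(r6,c5) = h
(r6,c6) = k
(r3,c1) = i
(r3,c6) = l

i k h j g l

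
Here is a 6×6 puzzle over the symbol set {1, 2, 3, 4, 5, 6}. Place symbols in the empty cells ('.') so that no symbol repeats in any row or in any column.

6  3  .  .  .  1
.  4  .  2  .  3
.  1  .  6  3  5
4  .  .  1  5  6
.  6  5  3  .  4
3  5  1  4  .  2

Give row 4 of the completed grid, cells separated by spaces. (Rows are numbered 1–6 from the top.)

4 2 3 1 5 6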